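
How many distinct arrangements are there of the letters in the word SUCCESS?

The 7 letters of SUCCESS have repeats: C appearing twice and S appearing 3 times.
So there are 7! / (3!·2!) = 420 distinguishable arrangements.

420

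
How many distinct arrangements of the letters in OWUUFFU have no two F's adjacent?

300

There are 7!/(3!·2!) = 420 arrangements of OWUUFFU in total.
Arrangements with the F's together: treat FF as one letter, giving (6)!/(3!) = 120.
Subtracting, 420 − 120 = 300 arrangements keep the F's apart.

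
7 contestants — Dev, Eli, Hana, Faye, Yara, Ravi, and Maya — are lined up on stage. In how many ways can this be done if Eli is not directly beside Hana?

Of the 7! = 5040 arrangements, those with Eli and Hana adjacent number 2 × 6! = 1440 (treat the pair as a block with 2 internal orders).
So 5040 − 1440 = 3600 arrangements keep them apart.

3600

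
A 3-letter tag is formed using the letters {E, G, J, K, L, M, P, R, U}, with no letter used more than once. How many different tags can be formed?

With no repetition, fill the 3 letters in order: 9 choices, then 8, down to 7.
9 × 8 × 7 = 504.

504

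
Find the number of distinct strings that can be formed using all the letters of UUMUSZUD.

1680

The 8 letters of UUMUSZUD have repeats: U appearing 4 times.
So there are 8! / (4!) = 1680 distinguishable arrangements.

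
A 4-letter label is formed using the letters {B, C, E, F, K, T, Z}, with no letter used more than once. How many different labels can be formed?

840

With no repetition, fill the 4 letters in order: 7 choices, then 6, down to 4.
7 × 6 × 5 × 4 = 840.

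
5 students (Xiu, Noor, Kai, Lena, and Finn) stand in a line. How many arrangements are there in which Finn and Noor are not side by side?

72

Of the 5! = 120 arrangements, those with Finn and Noor adjacent number 2 × 4! = 48 (treat the pair as a block with 2 internal orders).
Complementary counting: 120 − 48 = 72.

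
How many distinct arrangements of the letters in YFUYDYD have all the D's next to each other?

Treat the 2 copies of D as a single block. The multiset to arrange is then {DD, F, U, Y, Y, Y}, 6 items in all.
That gives (6)!/(3!) = 120 arrangements.

120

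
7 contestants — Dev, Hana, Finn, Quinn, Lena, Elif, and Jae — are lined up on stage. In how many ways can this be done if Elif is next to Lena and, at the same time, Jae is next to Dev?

480

Treat {Elif,Lena} as one block (2 orders) and {Jae,Dev} as another (2 orders).
That leaves 5 units to arrange: 2 × 2 × 5! = 4 × 120 = 480.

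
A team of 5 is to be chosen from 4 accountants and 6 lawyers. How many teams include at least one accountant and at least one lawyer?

Unrestricted: C(10,5) = 252 ways to pick any 5 of the 10.
Selections missing a whole group: no accountants → C(6,5) = 6; no lawyers → C(4,5) = 0.
Both groups omitted at once is impossible, so 252 − 6 = 246.

246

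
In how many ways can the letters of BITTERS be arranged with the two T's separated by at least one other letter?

Total arrangements of BITTERS: 7!/(2!) = 2520.
If the two T's are adjacent, glue them into one block, leaving 6 items to arrange: (6)! = 720 ways.
Subtracting, 2520 − 720 = 1800 arrangements keep the T's apart.

1800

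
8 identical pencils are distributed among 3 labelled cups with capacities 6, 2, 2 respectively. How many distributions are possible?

6

By stars and bars, unrestricted non-negative solutions to x_1+…+x_3 = 8 number C(8+2,2) = 45.
Subtract solutions that violate a single cap (substitute x_i' = x_i − (cap_i+1)): x_1 ≥ 7 gives C(3,2) = 3; x_2 ≥ 3 gives C(7,2) = 21; x_3 ≥ 3 gives C(7,2) = 21. Together 45.
Add back pairs where two caps are both exceeded: 0 + 0 + 6 = 6.
By inclusion–exclusion the count is 45 − 45 + 6 = 6.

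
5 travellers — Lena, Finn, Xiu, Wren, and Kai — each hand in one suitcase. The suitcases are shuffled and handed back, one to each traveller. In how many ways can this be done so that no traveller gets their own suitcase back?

This is the derangement count D_5: permutations of 5 items with no fixed point.
By inclusion–exclusion this is Σ_{j=0}^{5} (−1)^j C(5,j)·(5−j)!.
Computing: 120 − 120 + 60 − 20 + 5 − 1 = 44.

44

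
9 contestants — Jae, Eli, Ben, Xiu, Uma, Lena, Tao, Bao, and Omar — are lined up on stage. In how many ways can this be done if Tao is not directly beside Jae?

Of the 9! = 362880 arrangements, those with Tao and Jae adjacent number 2 × 8! = 80640 (treat the pair as a block with 2 internal orders).
Complementary counting: 362880 − 80640 = 282240.

282240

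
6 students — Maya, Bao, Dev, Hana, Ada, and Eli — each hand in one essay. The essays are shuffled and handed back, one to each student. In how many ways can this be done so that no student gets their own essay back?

265

Count assignments avoiding every fixed point. For any j of the 6 students fixed to their own essay, the other 6−j can be arranged in (6−j)! ways.
By inclusion–exclusion this is Σ_{j=0}^{6} (−1)^j C(6,j)·(6−j)!.
Computing: 720 − 720 + 360 − 120 + 30 − 6 + 1 = 265.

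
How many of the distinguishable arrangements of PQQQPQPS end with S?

With the last slot taken by S, it remains to arrange the other 7 letters (PQQQPQP).
Those 7 letters have P appearing 3 times and Q appearing 4 times, giving (7)!/(4!·3!) = 35.

35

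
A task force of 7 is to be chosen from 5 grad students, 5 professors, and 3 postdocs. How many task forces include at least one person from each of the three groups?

1580

Total 7-person selections from all 13: C(13,7) = 1716.
Selections missing a whole group: no grad students → C(8,7) = 8; no professors → C(8,7) = 8; no postdocs → C(10,7) = 120.
Add back selections omitting two groups (i.e. drawn from a single group): C(5,7) + C(5,7) + C(3,7) = 0.
By inclusion–exclusion: 1716 − 136 + 0 = 1580.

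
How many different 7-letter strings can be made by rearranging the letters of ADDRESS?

ADDRESS has 7 letters with D appearing twice and S appearing twice.
So there are 7! / (2!·2!) = 1260 distinguishable arrangements.

1260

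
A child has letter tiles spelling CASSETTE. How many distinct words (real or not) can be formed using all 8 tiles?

The 8 letters of CASSETTE have repeats: E appearing twice, S appearing twice, and T appearing twice.
The number of distinct arrangements is 8!/(2!·2!·2!) = 40320/8 = 5040.

5040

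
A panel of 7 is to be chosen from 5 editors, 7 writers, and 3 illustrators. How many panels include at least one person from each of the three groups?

5516

With no constraint there are C(15,7) = 6435 possible selections.
Selections missing a whole group: no editors → C(10,7) = 120; no writers → C(8,7) = 8; no illustrators → C(12,7) = 792.
Add back selections omitting two groups (i.e. drawn from a single group): C(5,7) + C(7,7) + C(3,7) = 1.
By inclusion–exclusion: 6435 − 920 + 1 = 5516.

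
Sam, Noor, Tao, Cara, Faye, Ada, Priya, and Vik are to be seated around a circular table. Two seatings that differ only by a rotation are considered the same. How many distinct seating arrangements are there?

5040

Around a circle, 8 distinct people have 8!/8 = (7)! = 5040 rotationally distinct seatings.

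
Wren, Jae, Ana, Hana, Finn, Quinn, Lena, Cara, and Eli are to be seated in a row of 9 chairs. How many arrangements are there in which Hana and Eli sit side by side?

Place the 7 others and the Hana-Eli pair as 8 objects in a line; the pair has 2 internal arrangements.
So the count is 2·(8)! = 80640.

80640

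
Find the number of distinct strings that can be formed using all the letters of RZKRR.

The 5 letters of RZKRR have repeats: R appearing 3 times.
So there are 5! / (3!) = 20 distinguishable arrangements.

20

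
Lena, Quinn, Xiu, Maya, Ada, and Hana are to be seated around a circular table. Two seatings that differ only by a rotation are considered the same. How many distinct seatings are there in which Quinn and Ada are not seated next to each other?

All circular seatings of 6 people number (5)! = 120.
Those with Quinn next to Ada: fuse the pair into one unit and seat 5 units around a circle — 2·(4)! = 48.
Subtracting, 120 − 48 = 72.

72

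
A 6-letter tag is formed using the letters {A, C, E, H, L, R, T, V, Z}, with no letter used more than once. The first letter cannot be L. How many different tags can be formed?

The first letter has 9−1 = 8 choices (anything except L).
The remaining 5 letters are filled from the other 8 symbols without repetition: 8 × 7 × 6 × 5 × 4 = 6720.
Total: 8 × 6720 = 53760.

53760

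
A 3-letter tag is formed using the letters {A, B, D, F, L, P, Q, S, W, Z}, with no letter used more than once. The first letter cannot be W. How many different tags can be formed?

648

The first letter has 10−1 = 9 choices (anything except W).
The remaining 2 letters are filled from the other 9 symbols without repetition: 9 × 8 = 72.
Total: 9 × 72 = 648.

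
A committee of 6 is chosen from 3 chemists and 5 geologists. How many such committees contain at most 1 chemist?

3

Split by how many chemists are chosen (0 through 1).
Sum: C(3,0)·C(5,6) + C(3,1)·C(5,5) = 0 + 3 = 3.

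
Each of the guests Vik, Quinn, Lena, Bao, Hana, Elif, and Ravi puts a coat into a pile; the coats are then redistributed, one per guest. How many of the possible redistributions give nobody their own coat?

1854

This is the derangement count D_7: permutations of 7 items with no fixed point.
By inclusion–exclusion this is Σ_{j=0}^{7} (−1)^j C(7,j)·(7−j)!.
Computing: 5040 − 5040 + 2520 − 840 + 210 − 42 + 7 − 1 = 1854.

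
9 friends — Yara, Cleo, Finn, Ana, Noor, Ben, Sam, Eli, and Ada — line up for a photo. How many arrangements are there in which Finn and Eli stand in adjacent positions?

80640

Place the 7 others and the Finn-Eli pair as 8 objects in a line; the pair has 2 internal arrangements.
So the count is 2·(8)! = 80640.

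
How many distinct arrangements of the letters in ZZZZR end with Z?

Fix Z in the last position and arrange the remaining 4 letters.
Those 4 letters have Z appearing 3 times, giving (4)!/(3!) = 4.

4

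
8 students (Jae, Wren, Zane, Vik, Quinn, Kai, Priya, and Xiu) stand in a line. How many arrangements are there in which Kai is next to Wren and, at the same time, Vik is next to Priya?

2880

Treat {Kai,Wren} as one block (2 orders) and {Vik,Priya} as another (2 orders).
That leaves 6 units to arrange: 2 × 2 × 6! = 4 × 720 = 2880.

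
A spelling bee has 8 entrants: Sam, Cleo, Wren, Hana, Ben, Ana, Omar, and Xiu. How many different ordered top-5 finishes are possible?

This is an ordered selection of 5 from 8: P(8,5).
That gives 8 × 7 × 6 × 5 × 4 = 6720.

6720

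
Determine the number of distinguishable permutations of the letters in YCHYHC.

YCHYHC has 6 letters with C appearing twice, H appearing twice, and Y appearing twice.
So there are 6! / (2!·2!·2!) = 90 distinguishable arrangements.

90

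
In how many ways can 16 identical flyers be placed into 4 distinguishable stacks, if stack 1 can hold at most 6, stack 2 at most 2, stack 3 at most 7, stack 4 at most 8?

84

Without the upper bounds there are C(19,3) = 969 ways to split 16 among 4 stacks.
Subtract solutions that violate a single cap (substitute x_i' = x_i − (cap_i+1)): x_1 ≥ 7 gives C(12,3) = 220; x_2 ≥ 3 gives C(16,3) = 560; x_3 ≥ 8 gives C(11,3) = 165; x_4 ≥ 9 gives C(10,3) = 120. Together 1065.
Add back pairs where two caps are both exceeded: 84 + 4 + 1 + 56 + 35 + 0 = 180.
By inclusion–exclusion the count is 969 − 1065 + 180 = 84.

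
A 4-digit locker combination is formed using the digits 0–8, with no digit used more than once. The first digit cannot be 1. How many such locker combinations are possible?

2688

The first digit has 9−1 = 8 choices (anything except 1).
The remaining 3 digits are filled from the other 8 symbols without repetition: 8 × 7 × 6 = 336.
Total: 8 × 336 = 2688.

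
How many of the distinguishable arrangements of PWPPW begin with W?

With the first slot taken by W, it remains to arrange the other 4 letters (PPPW).
Those 4 letters have P appearing 3 times, giving (4)!/(3!) = 4.

4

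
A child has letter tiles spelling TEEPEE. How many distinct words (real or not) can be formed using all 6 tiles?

30

Letter multiplicities in TEEPEE: E×4, P×1, T×1.
Dividing 6! = 720 by 4! = 24 for the repeated letters gives 30.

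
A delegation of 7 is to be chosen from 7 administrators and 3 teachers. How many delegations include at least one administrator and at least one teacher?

119

Total 7-person selections from all 10: C(10,7) = 120.
Selections missing a whole group: no administrators → C(3,7) = 0; no teachers → C(7,7) = 1.
Both groups omitted at once is impossible, so 120 − 1 = 119.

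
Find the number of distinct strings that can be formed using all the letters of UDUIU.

UDUIU has 5 letters with U appearing 3 times.
The number of distinct arrangements is 5!/(3!) = 120/6 = 20.

20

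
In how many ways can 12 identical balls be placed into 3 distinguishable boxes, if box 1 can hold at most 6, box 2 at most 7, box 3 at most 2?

Ignoring the caps, the number of non-negative solutions to x_1+…+x_3 = 12 is C(14,2) = 91.
Subtract solutions that violate a single cap (substitute x_i' = x_i − (cap_i+1)): x_1 ≥ 7 gives C(7,2) = 21; x_2 ≥ 8 gives C(6,2) = 15; x_3 ≥ 3 gives C(11,2) = 55. Together 91.
Add back pairs where two caps are both exceeded: 0 + 6 + 3 = 9.
By inclusion–exclusion the count is 91 − 91 + 9 = 9.

9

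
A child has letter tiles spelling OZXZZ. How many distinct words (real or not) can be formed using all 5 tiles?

20

OZXZZ has 5 letters with Z appearing 3 times.
So there are 5! / (3!) = 20 distinguishable arrangements.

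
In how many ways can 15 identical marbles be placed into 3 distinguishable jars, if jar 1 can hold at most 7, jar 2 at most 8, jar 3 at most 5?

Without the upper bounds there are C(17,2) = 136 ways to split 15 among 3 jars.
Subtract solutions that violate a single cap (substitute x_i' = x_i − (cap_i+1)): x_1 ≥ 8 gives C(9,2) = 36; x_2 ≥ 9 gives C(8,2) = 28; x_3 ≥ 6 gives C(11,2) = 55. Together 119.
Add back pairs where two caps are both exceeded: 0 + 3 + 1 = 4.
By inclusion–exclusion the count is 136 − 119 + 4 = 21.

21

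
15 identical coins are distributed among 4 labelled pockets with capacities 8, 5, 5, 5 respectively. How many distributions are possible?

135

By stars and bars, unrestricted non-negative solutions to x_1+…+x_4 = 15 number C(15+3,3) = 816.
Subtract solutions that violate a single cap (substitute x_i' = x_i − (cap_i+1)): x_1 ≥ 9 gives C(9,3) = 84; x_2 ≥ 6 gives C(12,3) = 220; x_3 ≥ 6 gives C(12,3) = 220; x_4 ≥ 6 gives C(12,3) = 220. Together 744.
Add back pairs where two caps are both exceeded: 1 + 1 + 1 + 20 + 20 + 20 = 63.
By inclusion–exclusion the count is 816 − 744 + 63 = 135.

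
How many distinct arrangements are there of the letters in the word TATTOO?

60

Letter multiplicities in TATTOO: A×1, O×2, T×3.
So there are 6! / (3!·2!) = 60 distinguishable arrangements.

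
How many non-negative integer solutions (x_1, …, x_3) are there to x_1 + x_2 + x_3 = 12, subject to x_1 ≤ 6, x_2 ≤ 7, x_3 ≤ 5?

27

By stars and bars, unrestricted non-negative solutions to x_1+…+x_3 = 12 number C(12+2,2) = 91.
Subtract solutions that violate a single cap (substitute x_i' = x_i − (cap_i+1)): x_1 ≥ 7 gives C(7,2) = 21; x_2 ≥ 8 gives C(6,2) = 15; x_3 ≥ 6 gives C(8,2) = 28. Together 64.
No two caps can be exceeded simultaneously, so the pair terms are all 0.
By inclusion–exclusion the count is 91 − 64 + 0 = 27.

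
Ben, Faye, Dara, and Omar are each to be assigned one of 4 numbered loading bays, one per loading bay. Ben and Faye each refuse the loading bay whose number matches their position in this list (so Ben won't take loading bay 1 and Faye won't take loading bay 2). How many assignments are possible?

14

Let Aᵢ (for i ∈ {1, 2}) be the placements that put person i in their forbidden loading bay. Any j of these fix j positions, leaving (4−j)! ways to fill the rest, and there are C(2,j) ways to pick which j.
By inclusion–exclusion, the number of valid placements is Σ_{j=0}^{2} (−1)^j C(2,j)·(4−j)!.
Computing: 24 − 12 + 2 = 14.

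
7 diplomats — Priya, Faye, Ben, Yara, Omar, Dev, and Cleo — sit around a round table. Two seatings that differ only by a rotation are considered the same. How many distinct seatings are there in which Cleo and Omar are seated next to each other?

240

Treat {Cleo, Omar} as one unit (2 internal orders) and seat the resulting 6 units around the table: (5)! circular arrangements.
So 2 × (5)! = 2 × 120 = 240.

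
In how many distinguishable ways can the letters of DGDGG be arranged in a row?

10

DGDGG has 5 letters with D appearing twice and G appearing 3 times.
Dividing 5! = 120 by 3!·2! = 12 for the repeated letters gives 10.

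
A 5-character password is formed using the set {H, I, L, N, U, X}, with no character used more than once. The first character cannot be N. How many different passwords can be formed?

600

The first character has 6−1 = 5 choices (anything except N).
The remaining 4 characters are filled from the other 5 symbols without repetition: 5 × 4 × 3 × 2 = 120.
Total: 5 × 120 = 600.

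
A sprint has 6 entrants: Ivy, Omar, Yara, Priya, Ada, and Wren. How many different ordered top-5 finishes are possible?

720

There are 6 choices for 1st place, 5 for 2nd, and so on down to 2 for position 5.
That gives 6 × 5 × 4 × 3 × 2 = 720.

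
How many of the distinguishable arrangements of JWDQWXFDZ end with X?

10080

With the last slot taken by X, it remains to arrange the other 8 letters (JWDQWFDZ).
Those 8 letters have D appearing twice and W appearing twice, giving (8)!/(2!·2!) = 10080.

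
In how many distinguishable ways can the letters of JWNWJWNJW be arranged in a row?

1260

The 9 letters of JWNWJWNJW have repeats: J appearing 3 times, N appearing twice, and W appearing 4 times.
The number of distinct arrangements is 9!/(4!·3!·2!) = 362880/288 = 1260.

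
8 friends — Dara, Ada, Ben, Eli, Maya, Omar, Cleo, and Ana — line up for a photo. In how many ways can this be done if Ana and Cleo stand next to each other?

10080

Place the 6 others and the Ana-Cleo pair as 7 objects in a line; the pair has 2 internal arrangements.
That gives 2 × 7! = 2 × 5040 = 10080.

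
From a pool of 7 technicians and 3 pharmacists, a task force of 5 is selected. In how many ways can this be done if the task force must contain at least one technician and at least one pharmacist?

Unrestricted: C(10,5) = 252 ways to pick any 5 of the 10.
Selections missing a whole group: no technicians → C(3,5) = 0; no pharmacists → C(7,5) = 21.
Both groups omitted at once is impossible, so 252 − 21 = 231.

231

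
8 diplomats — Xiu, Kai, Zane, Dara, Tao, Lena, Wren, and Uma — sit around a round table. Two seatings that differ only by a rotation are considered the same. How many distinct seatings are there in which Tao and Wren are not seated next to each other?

3600

All circular seatings of 8 people number (7)! = 5040.
Seatings with Tao beside Wren: treat them as a block with 2 internal orders, giving 2 × (6)! = 1440.
Subtracting, 5040 − 1440 = 3600.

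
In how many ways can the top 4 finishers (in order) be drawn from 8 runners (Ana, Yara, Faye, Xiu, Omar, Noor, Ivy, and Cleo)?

1680

There are 8 choices for 1st place, 7 for 2nd, and so on down to 5 for position 4.
That gives 8 × 7 × 6 × 5 = 1680.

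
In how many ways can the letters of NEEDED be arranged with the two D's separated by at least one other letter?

40

There are 6!/(3!·2!) = 60 arrangements of NEEDED in total.
Arrangements with the D's together: treat DD as one letter, giving (5)!/(3!) = 20.
Subtracting, 60 − 20 = 40 arrangements keep the D's apart.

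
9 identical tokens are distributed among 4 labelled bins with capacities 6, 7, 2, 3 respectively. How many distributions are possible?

Ignoring the caps, the number of non-negative solutions to x_1+…+x_4 = 9 is C(12,3) = 220.
Subtract solutions that violate a single cap (substitute x_i' = x_i − (cap_i+1)): x_1 ≥ 7 gives C(5,3) = 10; x_2 ≥ 8 gives C(4,3) = 4; x_3 ≥ 3 gives C(9,3) = 84; x_4 ≥ 4 gives C(8,3) = 56. Together 154.
Add back pairs where two caps are both exceeded: 0 + 0 + 0 + 0 + 0 + 10 = 10.
By inclusion–exclusion the count is 220 − 154 + 10 = 76.

76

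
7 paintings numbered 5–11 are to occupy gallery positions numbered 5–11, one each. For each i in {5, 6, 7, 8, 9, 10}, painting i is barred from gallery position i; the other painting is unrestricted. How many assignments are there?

2119

Let Aᵢ (for 5 ≤ i ≤ 10) be the placements that put painting i in its forbidden gallery position. Any j of these fix j positions, leaving (7−j)! ways to fill the rest, and there are C(6,j) ways to pick which j.
By inclusion–exclusion, the number of valid placements is Σ_{j=0}^{6} (−1)^j C(6,j)·(7−j)!.
Computing: 5040 − 4320 + 1800 − 480 + 90 − 12 + 1 = 2119.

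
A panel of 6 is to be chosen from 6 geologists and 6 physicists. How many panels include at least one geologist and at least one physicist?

922

With no constraint there are C(12,6) = 924 possible selections.
Subtract selections that omit an entire group: no geologists → C(6,6) = 1; no physicists → C(6,6) = 1.
Both groups omitted at once is impossible, so 924 − 2 = 922.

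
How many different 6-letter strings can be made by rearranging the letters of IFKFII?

60

Letter multiplicities in IFKFII: F×2, I×3, K×1.
So there are 6! / (3!·2!) = 60 distinguishable arrangements.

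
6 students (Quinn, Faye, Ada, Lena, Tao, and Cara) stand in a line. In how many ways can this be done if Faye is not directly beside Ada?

480

There are 6! = 720 arrangements in all. If Faye and Ada are adjacent, merging them into one block gives 2·(5)! = 240 arrangements.
Complementary counting: 720 − 240 = 480.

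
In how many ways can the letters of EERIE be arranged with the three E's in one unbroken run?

Treat the 3 copies of E as a single block. The multiset to arrange is then {EEE, I, R}, 3 items in all.
All 3 items are distinct, so there are (3)! = 6 arrangements.

6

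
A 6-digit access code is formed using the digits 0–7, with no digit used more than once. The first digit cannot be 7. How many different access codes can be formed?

The first digit has 8−1 = 7 choices (anything except 7).
The remaining 5 digits are filled from the other 7 symbols without repetition: 7 × 6 × 5 × 4 × 3 = 2520.
Total: 7 × 2520 = 17640.

17640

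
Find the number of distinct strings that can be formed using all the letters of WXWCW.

20

The 5 letters of WXWCW have repeats: W appearing 3 times.
So there are 5! / (3!) = 20 distinguishable arrangements.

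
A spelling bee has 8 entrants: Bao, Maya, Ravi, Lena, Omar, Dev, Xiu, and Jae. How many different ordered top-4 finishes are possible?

This is an ordered selection of 4 from 8: P(8,4).
That gives 8 × 7 × 6 × 5 = 1680.

1680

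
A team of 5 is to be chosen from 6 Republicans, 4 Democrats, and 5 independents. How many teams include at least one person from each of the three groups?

2170

Unrestricted: C(15,5) = 3003 ways to pick any 5 of the 15.
Subtract selections that omit an entire group: no Republicans → C(9,5) = 126; no Democrats → C(11,5) = 462; no independents → C(10,5) = 252.
Add back selections omitting two groups (i.e. drawn from a single group): C(6,5) + C(4,5) + C(5,5) = 7.
By inclusion–exclusion: 3003 − 840 + 7 = 2170.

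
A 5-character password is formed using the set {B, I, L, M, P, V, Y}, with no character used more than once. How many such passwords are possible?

2520

This is a permutation of 5 out of 7: P(7,5) = 7!/2!.
That product is 7 × 6 × 5 × 4 × 3 = 2520.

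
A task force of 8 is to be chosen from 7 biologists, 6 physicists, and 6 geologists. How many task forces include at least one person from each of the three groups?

72513

Total 8-person selections from all 19: C(19,8) = 75582.
Selections missing a whole group: no biologists → C(12,8) = 495; no physicists → C(13,8) = 1287; no geologists → C(13,8) = 1287.
Add back selections omitting two groups (i.e. drawn from a single group): C(7,8) + C(6,8) + C(6,8) = 0.
By inclusion–exclusion: 75582 − 3069 + 0 = 72513.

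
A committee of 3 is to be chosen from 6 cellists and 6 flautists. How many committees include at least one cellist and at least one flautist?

180

With no constraint there are C(12,3) = 220 possible selections.
Selections missing a whole group: no cellists → C(6,3) = 20; no flautists → C(6,3) = 20.
Both groups omitted at once is impossible, so 220 − 40 = 180.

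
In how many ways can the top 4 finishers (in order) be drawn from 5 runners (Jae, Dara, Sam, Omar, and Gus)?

This is an ordered selection of 4 from 5: P(5,4).
That gives 5 × 4 × 3 × 2 = 120.

120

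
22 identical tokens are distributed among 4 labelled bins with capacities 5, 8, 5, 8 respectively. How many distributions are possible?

Ignoring the caps, the number of non-negative solutions to x_1+…+x_4 = 22 is C(25,3) = 2300.
Subtract solutions that violate a single cap (substitute x_i' = x_i − (cap_i+1)): x_1 ≥ 6 gives C(19,3) = 969; x_2 ≥ 9 gives C(16,3) = 560; x_3 ≥ 6 gives C(19,3) = 969; x_4 ≥ 9 gives C(16,3) = 560. Together 3058.
Add back pairs where two caps are both exceeded: 120 + 286 + 120 + 120 + 35 + 120 = 801.
Subtract triples: 4 + 0 + 4 + 0 = 8.
By inclusion–exclusion the count is 2300 − 3058 + 801 − 8 = 35.

35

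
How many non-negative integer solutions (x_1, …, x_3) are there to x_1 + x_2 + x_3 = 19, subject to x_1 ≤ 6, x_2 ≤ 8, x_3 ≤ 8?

10

Ignoring the caps, the number of non-negative solutions to x_1+…+x_3 = 19 is C(21,2) = 210.
Subtract solutions that violate a single cap (substitute x_i' = x_i − (cap_i+1)): x_1 ≥ 7 gives C(14,2) = 91; x_2 ≥ 9 gives C(12,2) = 66; x_3 ≥ 9 gives C(12,2) = 66. Together 223.
Add back pairs where two caps are both exceeded: 10 + 10 + 3 = 23.
By inclusion–exclusion the count is 210 − 223 + 23 = 10.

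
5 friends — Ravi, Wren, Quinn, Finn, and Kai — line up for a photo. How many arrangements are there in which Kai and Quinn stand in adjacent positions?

Treat {Kai, Quinn} as a single unit. There are 4 units to order, and the pair itself can be ordered 2 ways.
That gives 2 × 4! = 2 × 24 = 48.

48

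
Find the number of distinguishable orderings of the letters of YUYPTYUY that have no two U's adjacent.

Total arrangements of YUYPTYUY: 8!/(4!·2!) = 840.
Arrangements with the U's together: treat UU as one letter, giving (7)!/(4!) = 210.
Hence 840 − 210 = 630.

630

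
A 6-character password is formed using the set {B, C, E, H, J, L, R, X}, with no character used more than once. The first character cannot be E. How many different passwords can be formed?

17640

The first character has 8−1 = 7 choices (anything except E).
The remaining 5 characters are filled from the other 7 symbols without repetition: 7 × 6 × 5 × 4 × 3 = 2520.
Total: 7 × 2520 = 17640.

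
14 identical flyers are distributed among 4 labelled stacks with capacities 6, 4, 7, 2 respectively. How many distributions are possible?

45

Without the upper bounds there are C(17,3) = 680 ways to split 14 among 4 stacks.
Subtract solutions that violate a single cap (substitute x_i' = x_i − (cap_i+1)): x_1 ≥ 7 gives C(10,3) = 120; x_2 ≥ 5 gives C(12,3) = 220; x_3 ≥ 8 gives C(9,3) = 84; x_4 ≥ 3 gives C(14,3) = 364. Together 788.
Add back pairs where two caps are both exceeded: 10 + 0 + 35 + 4 + 84 + 20 = 153.
By inclusion–exclusion the count is 680 − 788 + 153 = 45.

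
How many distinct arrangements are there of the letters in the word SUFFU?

30

Letter multiplicities in SUFFU: F×2, S×1, U×2.
Dividing 5! = 120 by 2!·2! = 4 for the repeated letters gives 30.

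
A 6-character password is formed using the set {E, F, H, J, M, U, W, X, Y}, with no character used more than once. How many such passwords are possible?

Choose and order 6 of the 9 symbols: the first character has 9 options, the next 8, and so on down to 4.
9 × 8 × 7 × 6 × 5 × 4 = 60480.

60480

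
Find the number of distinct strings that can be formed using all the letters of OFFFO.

The 5 letters of OFFFO have repeats: F appearing 3 times and O appearing twice.
So there are 5! / (3!·2!) = 10 distinguishable arrangements.

10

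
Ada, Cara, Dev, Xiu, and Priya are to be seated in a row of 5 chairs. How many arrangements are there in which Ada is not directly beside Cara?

There are 5! = 120 arrangements in all. If Ada and Cara are adjacent, merging them into one block gives 2·(4)! = 48 arrangements.
Complementary counting: 120 − 48 = 72.

72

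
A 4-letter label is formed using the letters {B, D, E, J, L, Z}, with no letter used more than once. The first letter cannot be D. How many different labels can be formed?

The first letter has 6−1 = 5 choices (anything except D).
The remaining 3 letters are filled from the other 5 symbols without repetition: 5 × 4 × 3 = 60.
Total: 5 × 60 = 300.

300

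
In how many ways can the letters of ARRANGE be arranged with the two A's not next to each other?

900

Total arrangements of ARRANGE: 7!/(2!·2!) = 1260.
Arrangements with the A's together: treat AA as one letter, giving (6)!/(2!) = 360.
Hence 1260 − 360 = 900.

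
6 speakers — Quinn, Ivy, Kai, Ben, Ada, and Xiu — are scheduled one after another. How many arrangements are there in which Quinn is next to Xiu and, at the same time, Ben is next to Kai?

Treat {Quinn,Xiu} as one block (2 orders) and {Ben,Kai} as another (2 orders).
That leaves 4 units to arrange: 2 × 2 × 4! = 4 × 24 = 96.

96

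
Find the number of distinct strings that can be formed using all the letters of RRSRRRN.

The 7 letters of RRSRRRN have repeats: R appearing 5 times.
The number of distinct arrangements is 7!/(5!) = 5040/120 = 42.

42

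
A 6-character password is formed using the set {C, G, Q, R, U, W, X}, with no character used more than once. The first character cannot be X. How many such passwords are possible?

4320

The first character has 7−1 = 6 choices (anything except X).
The remaining 5 characters are filled from the other 6 symbols without repetition: 6 × 5 × 4 × 3 × 2 = 720.
Total: 6 × 720 = 4320.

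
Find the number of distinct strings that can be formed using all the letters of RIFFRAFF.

840

RIFFRAFF has 8 letters with F appearing 4 times and R appearing twice.
The number of distinct arrangements is 8!/(4!·2!) = 40320/48 = 840.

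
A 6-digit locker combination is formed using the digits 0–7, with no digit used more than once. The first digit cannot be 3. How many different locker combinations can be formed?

The first digit has 8−1 = 7 choices (anything except 3).
The remaining 5 digits are filled from the other 7 symbols without repetition: 7 × 6 × 5 × 4 × 3 = 2520.
Total: 7 × 2520 = 17640.

17640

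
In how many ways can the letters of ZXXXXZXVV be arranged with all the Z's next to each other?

168

Treat the 2 copies of Z as a single block. The multiset to arrange is then {ZZ, V, V, X, X, X, X, X}, 8 items in all.
That gives (8)!/(5!·2!) = 168 arrangements.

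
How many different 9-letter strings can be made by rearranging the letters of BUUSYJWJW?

Letter multiplicities in BUUSYJWJW: B×1, J×2, S×1, U×2, W×2, Y×1.
The number of distinct arrangements is 9!/(2!·2!·2!) = 362880/8 = 45360.

45360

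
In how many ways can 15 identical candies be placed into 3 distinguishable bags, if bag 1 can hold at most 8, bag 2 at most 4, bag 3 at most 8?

Ignoring the caps, the number of non-negative solutions to x_1+…+x_3 = 15 is C(17,2) = 136.
Subtract solutions that violate a single cap (substitute x_i' = x_i − (cap_i+1)): x_1 ≥ 9 gives C(8,2) = 28; x_2 ≥ 5 gives C(12,2) = 66; x_3 ≥ 9 gives C(8,2) = 28. Together 122.
Add back pairs where two caps are both exceeded: 3 + 0 + 3 = 6.
By inclusion–exclusion the count is 136 − 122 + 6 = 20.

20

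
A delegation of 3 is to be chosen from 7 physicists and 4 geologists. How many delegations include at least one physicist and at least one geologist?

126

Unrestricted: C(11,3) = 165 ways to pick any 3 of the 11.
Selections missing a whole group: no physicists → C(4,3) = 4; no geologists → C(7,3) = 35.
Both groups omitted at once is impossible, so 165 − 39 = 126.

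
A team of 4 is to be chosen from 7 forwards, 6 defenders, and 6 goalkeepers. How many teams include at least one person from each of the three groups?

With no constraint there are C(19,4) = 3876 possible selections.
Selections missing a whole group: no forwards → C(12,4) = 495; no defenders → C(13,4) = 715; no goalkeepers → C(13,4) = 715.
Add back selections omitting two groups (i.e. drawn from a single group): C(7,4) + C(6,4) + C(6,4) = 65.
By inclusion–exclusion: 3876 − 1925 + 65 = 2016.

2016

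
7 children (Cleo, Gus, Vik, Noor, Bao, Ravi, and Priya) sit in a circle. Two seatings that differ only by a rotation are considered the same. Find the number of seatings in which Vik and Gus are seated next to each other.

Treat {Vik, Gus} as one unit (2 internal orders) and seat the resulting 6 units around the table: (5)! circular arrangements.
So 2 × (5)! = 2 × 120 = 240.

240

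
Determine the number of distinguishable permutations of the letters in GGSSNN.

The 6 letters of GGSSNN have repeats: G appearing twice, N appearing twice, and S appearing twice.
So there are 6! / (2!·2!·2!) = 90 distinguishable arrangements.

90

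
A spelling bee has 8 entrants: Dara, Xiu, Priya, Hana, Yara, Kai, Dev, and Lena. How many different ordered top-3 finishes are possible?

336

This is an ordered selection of 3 from 8: P(8,3).
That gives 8 × 7 × 6 = 336.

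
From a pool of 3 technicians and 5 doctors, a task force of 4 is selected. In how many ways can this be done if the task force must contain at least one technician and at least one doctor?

Total 4-person selections from all 8: C(8,4) = 70.
Subtract selections that omit an entire group: no technicians → C(5,4) = 5; no doctors → C(3,4) = 0.
Both groups omitted at once is impossible, so 70 − 5 = 65.

65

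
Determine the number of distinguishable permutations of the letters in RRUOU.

30

Letter multiplicities in RRUOU: O×1, R×2, U×2.
So there are 5! / (2!·2!) = 30 distinguishable arrangements.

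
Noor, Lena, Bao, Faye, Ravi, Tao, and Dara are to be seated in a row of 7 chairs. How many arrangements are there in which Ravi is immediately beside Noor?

1440

Place the 5 others and the Ravi-Noor pair as 6 objects in a line; the pair has 2 internal arrangements.
That gives 2 × 6! = 2 × 720 = 1440.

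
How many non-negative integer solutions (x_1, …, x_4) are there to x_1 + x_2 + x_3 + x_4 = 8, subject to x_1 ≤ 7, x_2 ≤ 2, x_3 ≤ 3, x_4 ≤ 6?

73

Ignoring the caps, the number of non-negative solutions to x_1+…+x_4 = 8 is C(11,3) = 165.
Subtract solutions that violate a single cap (substitute x_i' = x_i − (cap_i+1)): x_1 ≥ 8 gives C(3,3) = 1; x_2 ≥ 3 gives C(8,3) = 56; x_3 ≥ 4 gives C(7,3) = 35; x_4 ≥ 7 gives C(4,3) = 4. Together 96.
Add back pairs where two caps are both exceeded: 0 + 0 + 0 + 4 + 0 + 0 = 4.
By inclusion–exclusion the count is 165 − 96 + 4 = 73.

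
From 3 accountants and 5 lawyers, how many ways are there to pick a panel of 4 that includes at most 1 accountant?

35

Split by how many accountants are chosen (0 through 1).
Sum: C(3,0)·C(5,4) + C(3,1)·C(5,3) = 5 + 30 = 35.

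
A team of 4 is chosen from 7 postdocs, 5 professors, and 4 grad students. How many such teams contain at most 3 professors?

1815

Split by how many professors are chosen (0 through 3).
Sum: C(5,0)·C(11,4) + C(5,1)·C(11,3) + C(5,2)·C(11,2) + C(5,3)·C(11,1) = 330 + 825 + 550 + 110 = 1815.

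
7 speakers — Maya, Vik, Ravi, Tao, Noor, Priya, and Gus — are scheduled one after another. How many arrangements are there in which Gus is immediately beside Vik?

Place the 5 others and the Gus-Vik pair as 6 objects in a line; the pair has 2 internal arrangements.
That gives 2 × 6! = 2 × 720 = 1440.

1440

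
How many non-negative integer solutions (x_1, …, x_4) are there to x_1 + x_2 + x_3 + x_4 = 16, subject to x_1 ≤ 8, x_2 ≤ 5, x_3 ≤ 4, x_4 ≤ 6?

105

Without the upper bounds there are C(19,3) = 969 ways to split 16 among 4 variables.
Subtract solutions that violate a single cap (substitute x_i' = x_i − (cap_i+1)): x_1 ≥ 9 gives C(10,3) = 120; x_2 ≥ 6 gives C(13,3) = 286; x_3 ≥ 5 gives C(14,3) = 364; x_4 ≥ 7 gives C(12,3) = 220. Together 990.
Add back pairs where two caps are both exceeded: 4 + 10 + 1 + 56 + 20 + 35 = 126.
By inclusion–exclusion the count is 969 − 990 + 126 = 105.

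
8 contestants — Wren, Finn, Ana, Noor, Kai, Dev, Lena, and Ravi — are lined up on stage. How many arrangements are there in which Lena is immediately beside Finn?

10080

Place the 6 others and the Lena-Finn pair as 7 objects in a line; the pair has 2 internal arrangements.
So the count is 2·(7)! = 10080.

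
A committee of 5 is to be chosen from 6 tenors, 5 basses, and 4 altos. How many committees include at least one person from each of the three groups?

Unrestricted: C(15,5) = 3003 ways to pick any 5 of the 15.
Subtract selections that omit an entire group: no tenors → C(9,5) = 126; no basses → C(10,5) = 252; no altos → C(11,5) = 462.
Add back selections omitting two groups (i.e. drawn from a single group): C(6,5) + C(5,5) + C(4,5) = 7.
By inclusion–exclusion: 3003 − 840 + 7 = 2170.

2170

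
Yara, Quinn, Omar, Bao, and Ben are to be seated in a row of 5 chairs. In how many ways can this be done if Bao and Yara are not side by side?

72

Of the 5! = 120 arrangements, those with Bao and Yara adjacent number 2 × 4! = 48 (treat the pair as a block with 2 internal orders).
So 120 − 48 = 72 arrangements keep them apart.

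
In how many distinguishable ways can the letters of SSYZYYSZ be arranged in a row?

SSYZYYSZ has 8 letters with S appearing 3 times, Y appearing 3 times, and Z appearing twice.
So there are 8! / (3!·3!·2!) = 560 distinguishable arrangements.

560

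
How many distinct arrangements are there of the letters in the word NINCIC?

The 6 letters of NINCIC have repeats: C appearing twice, I appearing twice, and N appearing twice.
The number of distinct arrangements is 6!/(2!·2!·2!) = 720/8 = 90.

90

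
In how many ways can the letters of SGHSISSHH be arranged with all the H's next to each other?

Treat the 3 copies of H as a single block. The multiset to arrange is then {HHH, G, I, S, S, S, S}, 7 items in all.
That gives (7)!/(4!) = 210 arrangements.

210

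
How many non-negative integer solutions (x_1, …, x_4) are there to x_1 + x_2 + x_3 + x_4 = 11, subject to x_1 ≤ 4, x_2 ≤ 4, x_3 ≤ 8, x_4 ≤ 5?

Ignoring the caps, the number of non-negative solutions to x_1+…+x_4 = 11 is C(14,3) = 364.
Subtract solutions that violate a single cap (substitute x_i' = x_i − (cap_i+1)): x_1 ≥ 5 gives C(9,3) = 84; x_2 ≥ 5 gives C(9,3) = 84; x_3 ≥ 9 gives C(5,3) = 10; x_4 ≥ 6 gives C(8,3) = 56. Together 234.
Add back pairs where two caps are both exceeded: 4 + 0 + 1 + 0 + 1 + 0 = 6.
By inclusion–exclusion the count is 364 − 234 + 6 = 136.

136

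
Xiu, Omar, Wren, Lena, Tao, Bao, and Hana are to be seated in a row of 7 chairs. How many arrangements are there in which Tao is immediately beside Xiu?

1440

Place the 5 others and the Tao-Xiu pair as 6 objects in a line; the pair has 2 internal arrangements.
That gives 2 × 6! = 2 × 720 = 1440.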